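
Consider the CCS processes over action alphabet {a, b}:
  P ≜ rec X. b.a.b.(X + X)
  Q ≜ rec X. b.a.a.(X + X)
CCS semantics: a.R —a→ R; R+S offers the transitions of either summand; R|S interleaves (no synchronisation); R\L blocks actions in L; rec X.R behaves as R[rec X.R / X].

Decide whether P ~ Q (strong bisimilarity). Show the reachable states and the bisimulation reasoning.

P ≁ Q

P's transition system — 4 states:
  m0 = rec X. b.a.b.(X + X) ⊢ =b=> m1
  m1 = a.b.((rec X. b.a.b.(X + X)) + (rec X. b.a.b.(X + X))) ⊢ =a=> m2
  m2 = b.((rec X. b.a.b.(X + X)) + (rec X. b.a.b.(X + X))) ⊢ =b=> m3
  m3 = (rec X. b.a.b.(X + X)) + (rec X. b.a.b.(X + X)) ⊢ =b=> m1
Q's transition system — 4 states:
  n0 = rec X. b.a.a.(X + X) ⊢ =b=> n1
  n1 = a.a.((rec X. b.a.a.(X + X)) + (rec X. b.a.a.(X + X))) ⊢ =a=> n2
  n2 = a.((rec X. b.a.a.(X + X)) + (rec X. b.a.a.(X + X))) ⊢ =a=> n3
  n3 = (rec X. b.a.a.(X + X)) + (rec X. b.a.a.(X + X)) ⊢ =b=> n1
Bisimilarity quotient blocks:
  B0 = {m0, m3}
  B1 = {m1}
  B2 = {m2}
  B3 = {n0, n3}
  B4 = {n1}
  B5 = {n2}
m0 ∈ B0, n0 ∈ B3 → different blocks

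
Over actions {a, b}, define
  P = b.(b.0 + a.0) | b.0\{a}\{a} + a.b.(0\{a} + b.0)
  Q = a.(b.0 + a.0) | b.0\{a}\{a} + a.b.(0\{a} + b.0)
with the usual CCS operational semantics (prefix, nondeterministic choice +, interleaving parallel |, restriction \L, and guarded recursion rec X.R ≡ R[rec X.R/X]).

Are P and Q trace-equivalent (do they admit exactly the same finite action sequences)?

LTS(P): 9 reachable states
  m0 = b.(b.0 + a.0) | b.0\{a}\{a} + a.b.(0\{a} + b.0) has moves =a=> m1, =b=> m2, =b=> m3
  m1 = b.(0\{a} + b.0) has moves =b=> m4
  m2 = (b.0 + a.0) | b.0\{a}\{a} has moves =a=> m5, =b=> m5, =b=> m6
  m3 = b.(b.0 + a.0) | 0\{a}\{a} has moves =b=> m6
  m4 = 0\{a} + b.0 has moves =b=> m7
  m5 = 0 | b.0\{a}\{a} has moves =b=> m8
  m6 = (b.0 + a.0) | 0\{a}\{a} has moves =a=> m8, =b=> m8
  m7 = 0 has moves (no moves)
  m8 = 0 | 0\{a}\{a} has moves (no moves)
LTS(Q): 9 reachable states
  n0 = a.(b.0 + a.0) | b.0\{a}\{a} + a.b.(0\{a} + b.0) has moves =a=> n1, =a=> n2, =b=> n3
  n1 = (b.0 + a.0) | b.0\{a}\{a} has moves =a=> n4, =b=> n4, =b=> n5
  n2 = b.(0\{a} + b.0) has moves =b=> n6
  n3 = a.(b.0 + a.0) | 0\{a}\{a} has moves =a=> n5
  n4 = 0 | b.0\{a}\{a} has moves =b=> n7
  n5 = (b.0 + a.0) | 0\{a}\{a} has moves =a=> n7, =b=> n7
  n6 = 0\{a} + b.0 has moves =b=> n8
  n7 = 0 | 0\{a}\{a} has moves (no moves)
  n8 = 0 has moves (no moves)
Trace ⟨bb⟩ through P, begin at {m0}:
  step 1 (b): {m2, m3}
  step 2 (b): {m5, m6}
  P completes σ.
Trace ⟨bb⟩ through Q, begin at {n0}:
  step 1 (b): {n3}
  step 2 (b): ∅  — Q cannot continue

traces(P) ≠ traces(Q) — witness ⟨bb⟩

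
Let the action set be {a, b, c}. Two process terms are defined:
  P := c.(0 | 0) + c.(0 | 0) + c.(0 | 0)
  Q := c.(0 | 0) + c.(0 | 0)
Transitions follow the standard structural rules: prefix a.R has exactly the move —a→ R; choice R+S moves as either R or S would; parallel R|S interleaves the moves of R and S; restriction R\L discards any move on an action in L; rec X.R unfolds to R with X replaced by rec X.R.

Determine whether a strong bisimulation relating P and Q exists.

P's transition system — 2 states:
  m0 = c.(0 | 0) + c.(0 | 0) + c.(0 | 0) ⊢ ··c··> m1
  m1 = 0 | 0 ⊢ ·
Q's transition system — 2 states:
  n0 = c.(0 | 0) + c.(0 | 0) ⊢ ··c··> n1
  n1 = 0 | 0 ⊢ ·
Coarsest stable partition (strong bisimilarity classes):
  B0 = {m0, n0}
  B1 = {m1, n1}
m0 ∈ B0, n0 ∈ B0 → same block

YES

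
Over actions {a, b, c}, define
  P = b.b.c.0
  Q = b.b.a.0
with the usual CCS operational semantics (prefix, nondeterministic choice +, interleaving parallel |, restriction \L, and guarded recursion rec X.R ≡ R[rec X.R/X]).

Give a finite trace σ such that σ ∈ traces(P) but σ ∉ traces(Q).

P's transition system — 4 states:
  s0 = b.b.c.0 → -b-> s1
  s1 = b.c.0 → -b-> s2
  s2 = c.0 → -c-> s3
  s3 = 0 → ∅
Q's transition system — 4 states:
  t0 = b.b.a.0 → -b-> t1
  t1 = b.a.0 → -b-> t2
  t2 = a.0 → -a-> t3
  t3 = 0 → ∅
Trace ⟨bbc⟩ through P, begin at {s0}:
  step 1 (b): {s1}
  step 2 (b): {s2}
  step 3 (c): {s3}
  P completes σ.
Trace ⟨bbc⟩ through Q, begin at {t0}:
  step 1 (b): {t1}
  step 2 (b): {t2}
  step 3 (c): ∅ (Q stuck)

bbc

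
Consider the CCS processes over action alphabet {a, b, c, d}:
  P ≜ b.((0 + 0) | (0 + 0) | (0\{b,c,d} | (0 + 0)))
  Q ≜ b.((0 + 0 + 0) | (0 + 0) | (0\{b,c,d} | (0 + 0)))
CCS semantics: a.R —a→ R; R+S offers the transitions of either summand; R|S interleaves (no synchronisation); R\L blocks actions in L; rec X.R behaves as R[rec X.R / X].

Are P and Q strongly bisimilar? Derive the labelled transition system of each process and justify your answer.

P ~ Q

LTS(P): 2 reachable states
  s0 = b.((0 + 0) | (0 + 0) | (0\{b,c,d} | (0 + 0))) has moves -b-> s1
  s1 = (0 + 0) | (0 + 0) | (0\{b,c,d} | (0 + 0)) has moves stopped
LTS(Q): 2 reachable states
  t0 = b.((0 + 0 + 0) | (0 + 0) | (0\{b,c,d} | (0 + 0))) has moves -b-> t1
  t1 = (0 + 0 + 0) | (0 + 0) | (0\{b,c,d} | (0 + 0)) has moves stopped
Partition-refinement fixed point:
  B0 = {s0, t0}
  B1 = {s1, t1}
s0 ∈ B0, t0 ∈ B0 → same block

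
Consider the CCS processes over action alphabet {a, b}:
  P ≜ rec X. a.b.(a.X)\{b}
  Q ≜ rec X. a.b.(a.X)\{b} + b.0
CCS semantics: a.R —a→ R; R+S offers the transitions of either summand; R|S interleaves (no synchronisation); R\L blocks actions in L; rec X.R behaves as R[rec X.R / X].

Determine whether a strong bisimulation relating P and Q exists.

Reachable graph of P (5 states):
  s0 = rec X. a.b.(a.X)\{b} :: -a-> s1
  s1 = b.(a.(rec X. a.b.(a.X)\{b}))\{b} :: -b-> s2
  s2 = (a.(rec X. a.b.(a.X)\{b}))\{b} :: -a-> s3
  s3 = (rec X. a.b.(a.X)\{b})\{b} :: -a-> s4
  s4 = (b.(a.(rec X. a.b.(a.X)\{b}))\{b})\{b} :: ∅
Reachable graph of Q (6 states):
  t0 = rec X. a.b.(a.X)\{b} + b.0 :: -a-> t1, -b-> t2
  t1 = b.(a.(rec X. a.b.(a.X)\{b} + b.0))\{b} :: -b-> t3
  t2 = 0 :: ∅
  t3 = (a.(rec X. a.b.(a.X)\{b} + b.0))\{b} :: -a-> t4
  t4 = (rec X. a.b.(a.X)\{b} + b.0)\{b} :: -a-> t5
  t5 = (b.(a.(rec X. a.b.(a.X)\{b} + b.0))\{b})\{b} :: ∅
Bisimilarity quotient blocks:
  B0 = {s0}
  B1 = {s1, t1}
  B2 = {s2, t3}
  B3 = {s3, t4}
  B4 = {s4, t2, t5}
  B5 = {t0}
s0 ∈ B0, t0 ∈ B5 → different blocks

P ≁ Q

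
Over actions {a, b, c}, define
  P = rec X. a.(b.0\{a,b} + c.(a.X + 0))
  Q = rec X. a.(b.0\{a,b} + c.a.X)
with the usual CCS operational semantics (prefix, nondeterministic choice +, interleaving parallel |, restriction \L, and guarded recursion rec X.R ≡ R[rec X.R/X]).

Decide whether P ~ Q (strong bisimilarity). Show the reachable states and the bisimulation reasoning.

bisimilar

P's transition system — 4 states:
  u0 = rec X. a.(b.0\{a,b} + c.(a.X + 0)) ⊢ --a--▸ u1
  u1 = b.0\{a,b} + c.(a.(rec X. a.(b.0\{a,b} + c.(a.X + 0))) + 0) ⊢ --b--▸ u2, --c--▸ u3
  u2 = 0\{a,b} ⊢ ∅
  u3 = a.(rec X. a.(b.0\{a,b} + c.(a.X + 0))) + 0 ⊢ --a--▸ u0
Q's transition system — 4 states:
  v0 = rec X. a.(b.0\{a,b} + c.a.X) ⊢ --a--▸ v1
  v1 = b.0\{a,b} + c.a.(rec X. a.(b.0\{a,b} + c.a.X)) ⊢ --b--▸ v2, --c--▸ v3
  v2 = 0\{a,b} ⊢ ∅
  v3 = a.(rec X. a.(b.0\{a,b} + c.a.X)) ⊢ --a--▸ v0
Coarsest stable partition (strong bisimilarity classes):
  B0 = {u0, v0}
  B1 = {u1, v1}
  B2 = {u2, v2}
  B3 = {u3, v3}
u0 ∈ B0, v0 ∈ B0 → same block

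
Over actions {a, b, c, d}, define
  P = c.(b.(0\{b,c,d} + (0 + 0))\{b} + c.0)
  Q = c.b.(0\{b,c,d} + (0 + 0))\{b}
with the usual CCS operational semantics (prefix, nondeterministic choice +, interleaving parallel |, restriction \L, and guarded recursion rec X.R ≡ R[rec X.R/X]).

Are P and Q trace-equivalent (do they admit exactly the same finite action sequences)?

P's transition system — 4 states:
  s0 = c.(b.(0\{b,c,d} + (0 + 0))\{b} + c.0) → =c=> s1
  s1 = b.(0\{b,c,d} + (0 + 0))\{b} + c.0 → =b=> s2, =c=> s3
  s2 = (0\{b,c,d} + (0 + 0))\{b} → ·
  s3 = 0 → ·
Q's transition system — 3 states:
  t0 = c.b.(0\{b,c,d} + (0 + 0))\{b} → =c=> t1
  t1 = b.(0\{b,c,d} + (0 + 0))\{b} → =b=> t2
  t2 = (0\{b,c,d} + (0 + 0))\{b} → ·
Executing cc from P (initial set {s0}):
  after c @ step 1: {s1}
  after c @ step 2: {s3}
  ✓ P
Executing cc from Q (initial set {t0}):
  after c @ step 1: {t1}
  after c @ step 2: no successor for Q

trace-distinct — witness ⟨cc⟩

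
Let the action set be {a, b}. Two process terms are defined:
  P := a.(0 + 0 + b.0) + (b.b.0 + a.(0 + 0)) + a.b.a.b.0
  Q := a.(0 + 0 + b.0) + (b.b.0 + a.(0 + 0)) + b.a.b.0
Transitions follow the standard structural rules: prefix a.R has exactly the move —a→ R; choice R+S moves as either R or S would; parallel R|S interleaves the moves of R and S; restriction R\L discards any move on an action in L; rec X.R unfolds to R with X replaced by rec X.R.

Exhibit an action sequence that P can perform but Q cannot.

aba

Reachable graph of P (7 states):
  s0 = a.(0 + 0 + b.0) + (b.b.0 + a.(0 + 0)) + a.b.a.b.0 ⊢ —a→ s1, —a→ s2, —a→ s3, —b→ s4
  s1 = 0 + 0 ⊢ (no moves)
  s2 = 0 + 0 + b.0 ⊢ —b→ s5
  s3 = b.a.b.0 ⊢ —b→ s6
  s4 = b.0 ⊢ —b→ s5
  s5 = 0 ⊢ (no moves)
  s6 = a.b.0 ⊢ —a→ s4
Reachable graph of Q (6 states):
  t0 = a.(0 + 0 + b.0) + (b.b.0 + a.(0 + 0)) + b.a.b.0 ⊢ —a→ t1, —a→ t2, —b→ t3, —b→ t4
  t1 = 0 + 0 ⊢ (no moves)
  t2 = 0 + 0 + b.0 ⊢ —b→ t5
  t3 = a.b.0 ⊢ —a→ t4
  t4 = b.0 ⊢ —b→ t5
  t5 = 0 ⊢ (no moves)
Trace ⟨aba⟩ through P, begin at {s0}:
  step 1 (a): {s1, s2, s3}
  step 2 (b): {s5, s6}
  step 3 (a): {s4}
  ✓ P
Trace ⟨aba⟩ through Q, begin at {t0}:
  step 1 (a): {t1, t2}
  step 2 (b): {t5}
  step 3 (a): ∅ (Q stuck)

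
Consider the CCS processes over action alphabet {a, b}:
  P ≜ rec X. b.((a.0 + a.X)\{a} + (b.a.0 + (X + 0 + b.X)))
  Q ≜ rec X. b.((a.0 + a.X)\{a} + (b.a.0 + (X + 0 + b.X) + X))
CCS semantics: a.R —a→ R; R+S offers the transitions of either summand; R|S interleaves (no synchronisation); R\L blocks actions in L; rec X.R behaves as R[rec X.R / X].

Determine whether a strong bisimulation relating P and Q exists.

P's transition system — 4 states:
  u0 = rec X. b.((a.0 + a.X)\{a} + (b.a.0 + (X + 0 + b.X))) | =b=> u1
  u1 = (a.0 + a.(rec X. b.((a.0 + a.X)\{a} + (b.a.0 + (X + 0 + b.X)))))\{a} + (b.a.0 + ((rec X. b.((a.0 + a.X)\{a} + (b.a.0 + (X + 0 + b.X)))) + 0 + b.(rec X. b.((a.0 + a.X)\{a} + (b.a.0 + (X + 0 + b.X)))))) | =b=> u0, =b=> u1, =b=> u2
  u2 = a.0 | =a=> u3
  u3 = 0 | ·
Q's transition system — 4 states:
  v0 = rec X. b.((a.0 + a.X)\{a} + (b.a.0 + (X + 0 + b.X) + X)) | =b=> v1
  v1 = (a.0 + a.(rec X. b.((a.0 + a.X)\{a} + (b.a.0 + (X + 0 + b.X) + X))))\{a} + (b.a.0 + ((rec X. b.((a.0 + a.X)\{a} + (b.a.0 + (X + 0 + b.X) + X))) + 0 + b.(rec X. b.((a.0 + a.X)\{a} + (b.a.0 + (X + 0 + b.X) + X)))) + (rec X. b.((a.0 + a.X)\{a} + (b.a.0 + (X + 0 + b.X) + X)))) | =b=> v0, =b=> v1, =b=> v2
  v2 = a.0 | =a=> v3
  v3 = 0 | ·
Bisimilarity quotient blocks:
  B0 = {u0, v0}
  B1 = {u1, v1}
  B2 = {u2, v2}
  B3 = {u3, v3}
u0 ∈ B0, v0 ∈ B0 → same block

YES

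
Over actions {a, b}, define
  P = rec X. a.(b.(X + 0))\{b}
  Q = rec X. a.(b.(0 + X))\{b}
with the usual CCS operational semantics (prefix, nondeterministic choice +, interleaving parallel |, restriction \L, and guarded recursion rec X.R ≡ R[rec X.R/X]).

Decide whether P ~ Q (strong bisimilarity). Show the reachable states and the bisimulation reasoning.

P ~ Q

P's transition system — 2 states:
  s0 = rec X. a.(b.(X + 0))\{b} :: ··a··> s1
  s1 = (b.((rec X. a.(b.(X + 0))\{b}) + 0))\{b} :: stopped
Q's transition system — 2 states:
  t0 = rec X. a.(b.(0 + X))\{b} :: ··a··> t1
  t1 = (b.(0 + (rec X. a.(b.(0 + X))\{b})))\{b} :: stopped
Coarsest stable partition (strong bisimilarity classes):
  B0 = {s0, t0}
  B1 = {s1, t1}
s0 ∈ B0, t0 ∈ B0 → same block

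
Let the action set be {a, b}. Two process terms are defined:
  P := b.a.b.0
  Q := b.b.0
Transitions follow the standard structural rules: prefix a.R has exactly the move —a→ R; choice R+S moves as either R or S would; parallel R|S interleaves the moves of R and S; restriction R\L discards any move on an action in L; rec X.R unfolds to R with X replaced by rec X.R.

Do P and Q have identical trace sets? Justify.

Reachable graph of P (4 states):
  s0 = b.a.b.0 ⊢ -b-> s1
  s1 = a.b.0 ⊢ -a-> s2
  s2 = b.0 ⊢ -b-> s3
  s3 = 0 ⊢ deadlocked
Reachable graph of Q (3 states):
  t0 = b.b.0 ⊢ -b-> t1
  t1 = b.0 ⊢ -b-> t2
  t2 = 0 ⊢ deadlocked
Run σ = ⟨ba⟩ on P: start {s0}
  [1] b ⇒ {s1}
  [2] a ⇒ {s2}
  — P admits the full trace.
Run σ = ⟨ba⟩ on Q: start {t0}
  [1] b ⇒ {t1}
  [2] a ⇒ no successor for Q

NO — witness ⟨ba⟩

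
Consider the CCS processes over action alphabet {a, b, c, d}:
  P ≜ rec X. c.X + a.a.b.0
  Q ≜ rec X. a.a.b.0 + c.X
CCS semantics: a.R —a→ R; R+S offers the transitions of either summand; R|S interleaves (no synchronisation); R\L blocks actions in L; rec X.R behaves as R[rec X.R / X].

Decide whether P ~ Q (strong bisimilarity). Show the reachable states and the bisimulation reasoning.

YES

LTS(P): 4 reachable states
  u0 = rec X. c.X + a.a.b.0 → ··a··> u1, ··c··> u0
  u1 = a.b.0 → ··a··> u2
  u2 = b.0 → ··b··> u3
  u3 = 0 → stopped
LTS(Q): 4 reachable states
  v0 = rec X. a.a.b.0 + c.X → ··a··> v1, ··c··> v0
  v1 = a.b.0 → ··a··> v2
  v2 = b.0 → ··b··> v3
  v3 = 0 → stopped
Bisimilarity quotient blocks:
  B0 = {u0, v0}
  B1 = {u1, v1}
  B2 = {u2, v2}
  B3 = {u3, v3}
u0 ∈ B0, v0 ∈ B0 → same block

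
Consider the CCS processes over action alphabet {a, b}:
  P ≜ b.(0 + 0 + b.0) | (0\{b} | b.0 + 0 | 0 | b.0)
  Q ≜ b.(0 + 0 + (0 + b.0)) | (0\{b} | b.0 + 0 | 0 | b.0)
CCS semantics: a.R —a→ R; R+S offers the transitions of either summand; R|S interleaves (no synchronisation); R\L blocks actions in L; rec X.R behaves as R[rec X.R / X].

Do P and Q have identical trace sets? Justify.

traces(P) = traces(Q)

LTS(P): 9 reachable states
  s0 = b.(0 + 0 + b.0) | (0\{b} | b.0 + 0 | 0 | b.0) :: --b--▸ s1, --b--▸ s2, --b--▸ s3
  s1 = (0 + 0 + b.0) | (0\{b} | b.0 + 0 | 0 | b.0) :: --b--▸ s4, --b--▸ s5, --b--▸ s6
  s2 = b.(0 + 0 + b.0) | (0 | 0 | 0) :: --b--▸ s4
  s3 = b.(0 + 0 + b.0) | (0\{b} | 0) :: --b--▸ s5
  s4 = (0 + 0 + b.0) | (0 | 0 | 0) :: --b--▸ s7
  s5 = (0 + 0 + b.0) | (0\{b} | 0) :: --b--▸ s8
  s6 = 0 | (0\{b} | b.0 + 0 | 0 | b.0) :: --b--▸ s7, --b--▸ s8
  s7 = 0 | (0 | 0 | 0) :: stopped
  s8 = 0 | (0\{b} | 0) :: stopped
LTS(Q): 9 reachable states
  t0 = b.(0 + 0 + (0 + b.0)) | (0\{b} | b.0 + 0 | 0 | b.0) :: --b--▸ t1, --b--▸ t2, --b--▸ t3
  t1 = (0 + 0 + (0 + b.0)) | (0\{b} | b.0 + 0 | 0 | b.0) :: --b--▸ t4, --b--▸ t5, --b--▸ t6
  t2 = b.(0 + 0 + (0 + b.0)) | (0 | 0 | 0) :: --b--▸ t4
  t3 = b.(0 + 0 + (0 + b.0)) | (0\{b} | 0) :: --b--▸ t5
  t4 = (0 + 0 + (0 + b.0)) | (0 | 0 | 0) :: --b--▸ t7
  t5 = (0 + 0 + (0 + b.0)) | (0\{b} | 0) :: --b--▸ t8
  t6 = 0 | (0\{b} | b.0 + 0 | 0 | b.0) :: --b--▸ t7, --b--▸ t8
  t7 = 0 | (0 | 0 | 0) :: stopped
  t8 = 0 | (0\{b} | 0) :: stopped
Bisimilarity quotient blocks:
  B0 = {s0, t0}
  B1 = {s1, s2, s3, t1, t2, t3}
  B2 = {s4, s5, s6, t4, t5, t6}
  B3 = {s7, s8, t7, t8}
s0 ∈ B0, t0 ∈ B0 → same block
Bisimilar ⇒ trace-equivalent.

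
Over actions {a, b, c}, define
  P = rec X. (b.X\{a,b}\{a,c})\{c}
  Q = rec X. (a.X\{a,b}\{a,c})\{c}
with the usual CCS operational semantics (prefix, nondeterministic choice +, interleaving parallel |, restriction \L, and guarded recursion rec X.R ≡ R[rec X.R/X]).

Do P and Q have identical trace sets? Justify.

traces(P) ≠ traces(Q) — witness ⟨b⟩

Reachable graph of P (2 states):
  u0 = rec X. (b.X\{a,b}\{a,c})\{c} has moves -b-> u1
  u1 = (rec X. (b.X\{a,b}\{a,c})\{c})\{a,b}\{a,c}\{c} has moves deadlocked
Reachable graph of Q (2 states):
  v0 = rec X. (a.X\{a,b}\{a,c})\{c} has moves -a-> v1
  v1 = (rec X. (a.X\{a,b}\{a,c})\{c})\{a,b}\{a,c}\{c} has moves deadlocked
Run σ = ⟨b⟩ on P: start {u0}
  [1] b ⇒ {u1}
  — P admits the full trace.
Run σ = ⟨b⟩ on Q: start {v0}
  [1] b ⇒ no successor for Q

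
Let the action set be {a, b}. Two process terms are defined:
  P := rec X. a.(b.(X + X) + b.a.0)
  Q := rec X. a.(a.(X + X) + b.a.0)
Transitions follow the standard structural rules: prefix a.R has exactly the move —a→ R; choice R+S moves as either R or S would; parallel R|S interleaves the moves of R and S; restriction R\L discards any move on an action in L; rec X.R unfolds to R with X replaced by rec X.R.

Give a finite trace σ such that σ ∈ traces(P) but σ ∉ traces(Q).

abab

P's transition system — 5 states:
  u0 = rec X. a.(b.(X + X) + b.a.0) | —a→ u1
  u1 = b.((rec X. a.(b.(X + X) + b.a.0)) + (rec X. a.(b.(X + X) + b.a.0))) + b.a.0 | —b→ u2, —b→ u3
  u2 = (rec X. a.(b.(X + X) + b.a.0)) + (rec X. a.(b.(X + X) + b.a.0)) | —a→ u1
  u3 = a.0 | —a→ u4
  u4 = 0 | ∅
Q's transition system — 5 states:
  v0 = rec X. a.(a.(X + X) + b.a.0) | —a→ v1
  v1 = a.((rec X. a.(a.(X + X) + b.a.0)) + (rec X. a.(a.(X + X) + b.a.0))) + b.a.0 | —a→ v2, —b→ v3
  v2 = (rec X. a.(a.(X + X) + b.a.0)) + (rec X. a.(a.(X + X) + b.a.0)) | —a→ v1
  v3 = a.0 | —a→ v4
  v4 = 0 | ∅
Executing abab from P (initial set {u0}):
  [1] a ⇒ {u1}
  [2] b ⇒ {u2, u3}
  [3] a ⇒ {u1, u4}
  [4] b ⇒ {u2, u3}
  — P admits the full trace.
Executing abab from Q (initial set {v0}):
  [1] a ⇒ {v1}
  [2] b ⇒ {v3}
  [3] a ⇒ {v4}
  [4] b ⇒ ∅ (Q stuck)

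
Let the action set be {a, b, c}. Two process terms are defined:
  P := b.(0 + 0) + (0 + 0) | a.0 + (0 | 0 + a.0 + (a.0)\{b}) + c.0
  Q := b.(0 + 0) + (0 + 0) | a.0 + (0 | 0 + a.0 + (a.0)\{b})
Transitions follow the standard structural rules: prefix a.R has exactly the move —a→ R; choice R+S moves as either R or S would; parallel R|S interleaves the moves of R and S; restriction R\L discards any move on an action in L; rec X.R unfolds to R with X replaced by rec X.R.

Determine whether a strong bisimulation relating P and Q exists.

P ≁ Q

Reachable graph of P (5 states):
  u0 = b.(0 + 0) + (0 + 0) | a.0 + (0 | 0 + a.0 + (a.0)\{b}) + c.0 :: -a-> u1, -a-> u2, -a-> u3, -b-> u4, -c-> u2
  u1 = (0 + 0) | 0 :: ·
  u2 = 0 :: ·
  u3 = 0\{b} :: ·
  u4 = 0 + 0 :: ·
Reachable graph of Q (5 states):
  v0 = b.(0 + 0) + (0 + 0) | a.0 + (0 | 0 + a.0 + (a.0)\{b}) :: -a-> v1, -a-> v2, -a-> v3, -b-> v4
  v1 = (0 + 0) | 0 :: ·
  v2 = 0 :: ·
  v3 = 0\{b} :: ·
  v4 = 0 + 0 :: ·
Partition-refinement fixed point:
  B0 = {u0}
  B1 = {u1, u2, u3, u4, v1, v2, v3, v4}
  B2 = {v0}
u0 ∈ B0, v0 ∈ B2 → different blocks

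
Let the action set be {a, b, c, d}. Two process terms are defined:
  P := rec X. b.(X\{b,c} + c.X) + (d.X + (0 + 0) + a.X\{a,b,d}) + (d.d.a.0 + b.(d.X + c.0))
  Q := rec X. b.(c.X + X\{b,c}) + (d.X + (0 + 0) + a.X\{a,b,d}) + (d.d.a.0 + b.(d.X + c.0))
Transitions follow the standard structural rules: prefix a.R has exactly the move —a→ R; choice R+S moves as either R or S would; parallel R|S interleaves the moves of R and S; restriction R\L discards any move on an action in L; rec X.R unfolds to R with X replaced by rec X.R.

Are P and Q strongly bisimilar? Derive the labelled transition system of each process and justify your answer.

bisimilar

LTS(P): 12 reachable states
  u0 = rec X. b.(X\{b,c} + c.X) + (d.X + (0 + 0) + a.X\{a,b,d}) + (d.d.a.0 + b.(d.X + c.0)) ⊢ -a-> u1, -b-> u2, -b-> u3, -d-> u0, -d-> u4
  u1 = (rec X. b.(X\{b,c} + c.X) + (d.X + (0 + 0) + a.X\{a,b,d}) + (d.d.a.0 + b.(d.X + c.0)))\{a,b,d} ⊢ ∅
  u2 = (rec X. b.(X\{b,c} + c.X) + (d.X + (0 + 0) + a.X\{a,b,d}) + (d.d.a.0 + b.(d.X + c.0)))\{b,c} + c.(rec X. b.(X\{b,c} + c.X) + (d.X + (0 + 0) + a.X\{a,b,d}) + (d.d.a.0 + b.(d.X + c.0))) ⊢ -a-> u5, -c-> u0, -d-> u6, -d-> u7
  u3 = d.(rec X. b.(X\{b,c} + c.X) + (d.X + (0 + 0) + a.X\{a,b,d}) + (d.d.a.0 + b.(d.X + c.0))) + c.0 ⊢ -c-> u8, -d-> u0
  u4 = d.a.0 ⊢ -d-> u9
  u5 = (rec X. b.(X\{b,c} + c.X) + (d.X + (0 + 0) + a.X\{a,b,d}) + (d.d.a.0 + b.(d.X + c.0)))\{a,b,d}\{b,c} ⊢ ∅
  u6 = (d.a.0)\{b,c} ⊢ -d-> u10
  u7 = (rec X. b.(X\{b,c} + c.X) + (d.X + (0 + 0) + a.X\{a,b,d}) + (d.d.a.0 + b.(d.X + c.0)))\{b,c} ⊢ -a-> u5, -d-> u6, -d-> u7
  u8 = 0 ⊢ ∅
  u9 = a.0 ⊢ -a-> u8
  u10 = (a.0)\{b,c} ⊢ -a-> u11
  u11 = 0\{b,c} ⊢ ∅
LTS(Q): 12 reachable states
  v0 = rec X. b.(c.X + X\{b,c}) + (d.X + (0 + 0) + a.X\{a,b,d}) + (d.d.a.0 + b.(d.X + c.0)) ⊢ -a-> v1, -b-> v2, -b-> v3, -d-> v0, -d-> v4
  v1 = (rec X. b.(c.X + X\{b,c}) + (d.X + (0 + 0) + a.X\{a,b,d}) + (d.d.a.0 + b.(d.X + c.0)))\{a,b,d} ⊢ ∅
  v2 = c.(rec X. b.(c.X + X\{b,c}) + (d.X + (0 + 0) + a.X\{a,b,d}) + (d.d.a.0 + b.(d.X + c.0))) + (rec X. b.(c.X + X\{b,c}) + (d.X + (0 + 0) + a.X\{a,b,d}) + (d.d.a.0 + b.(d.X + c.0)))\{b,c} ⊢ -a-> v5, -c-> v0, -d-> v6, -d-> v7
  v3 = d.(rec X. b.(c.X + X\{b,c}) + (d.X + (0 + 0) + a.X\{a,b,d}) + (d.d.a.0 + b.(d.X + c.0))) + c.0 ⊢ -c-> v8, -d-> v0
  v4 = d.a.0 ⊢ -d-> v9
  v5 = (rec X. b.(c.X + X\{b,c}) + (d.X + (0 + 0) + a.X\{a,b,d}) + (d.d.a.0 + b.(d.X + c.0)))\{a,b,d}\{b,c} ⊢ ∅
  v6 = (d.a.0)\{b,c} ⊢ -d-> v10
  v7 = (rec X. b.(c.X + X\{b,c}) + (d.X + (0 + 0) + a.X\{a,b,d}) + (d.d.a.0 + b.(d.X + c.0)))\{b,c} ⊢ -a-> v5, -d-> v6, -d-> v7
  v8 = 0 ⊢ ∅
  v9 = a.0 ⊢ -a-> v8
  v10 = (a.0)\{b,c} ⊢ -a-> v11
  v11 = 0\{b,c} ⊢ ∅
Bisimilarity quotient blocks:
  B0 = {u0, v0}
  B1 = {u4, u6, v4, v6}
  B2 = {u10, u9, v10, v9}
  B3 = {u1, u11, u5, u8, v1, v11, v5, v8}
  B4 = {u2, v2}
  B5 = {u7, v7}
  B6 = {u3, v3}
u0 ∈ B0, v0 ∈ B0 → same block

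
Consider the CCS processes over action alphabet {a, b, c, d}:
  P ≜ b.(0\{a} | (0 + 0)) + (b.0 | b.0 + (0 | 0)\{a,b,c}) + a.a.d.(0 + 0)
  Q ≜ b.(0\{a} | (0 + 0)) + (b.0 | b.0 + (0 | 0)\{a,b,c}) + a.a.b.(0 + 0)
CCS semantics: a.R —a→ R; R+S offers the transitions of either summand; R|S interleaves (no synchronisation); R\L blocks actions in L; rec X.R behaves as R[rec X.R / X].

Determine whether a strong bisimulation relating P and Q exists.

Reachable graph of P (8 states):
  p0 = b.(0\{a} | (0 + 0)) + (b.0 | b.0 + (0 | 0)\{a,b,c}) + a.a.d.(0 + 0) :: ··a··> p1, ··b··> p2, ··b··> p3, ··b··> p4
  p1 = a.d.(0 + 0) :: ··a··> p5
  p2 = 0 | b.0 :: ··b··> p6
  p3 = 0\{a} | (0 + 0) :: ∅
  p4 = b.0 | 0 :: ··b··> p6
  p5 = d.(0 + 0) :: ··d··> p7
  p6 = 0 | 0 :: ∅
  p7 = 0 + 0 :: ∅
Reachable graph of Q (8 states):
  q0 = b.(0\{a} | (0 + 0)) + (b.0 | b.0 + (0 | 0)\{a,b,c}) + a.a.b.(0 + 0) :: ··a··> q1, ··b··> q2, ··b··> q3, ··b··> q4
  q1 = a.b.(0 + 0) :: ··a··> q5
  q2 = 0 | b.0 :: ··b··> q6
  q3 = 0\{a} | (0 + 0) :: ∅
  q4 = b.0 | 0 :: ··b··> q6
  q5 = b.(0 + 0) :: ··b··> q7
  q6 = 0 | 0 :: ∅
  q7 = 0 + 0 :: ∅
Coarsest stable partition (strong bisimilarity classes):
  B0 = {p0}
  B1 = {p2, p4, q2, q4, q5}
  B2 = {p3, p6, p7, q3, q6, q7}
  B3 = {p1}
  B4 = {p5}
  B5 = {q0}
  B6 = {q1}
p0 ∈ B0, q0 ∈ B5 → different blocks

P ≁ Q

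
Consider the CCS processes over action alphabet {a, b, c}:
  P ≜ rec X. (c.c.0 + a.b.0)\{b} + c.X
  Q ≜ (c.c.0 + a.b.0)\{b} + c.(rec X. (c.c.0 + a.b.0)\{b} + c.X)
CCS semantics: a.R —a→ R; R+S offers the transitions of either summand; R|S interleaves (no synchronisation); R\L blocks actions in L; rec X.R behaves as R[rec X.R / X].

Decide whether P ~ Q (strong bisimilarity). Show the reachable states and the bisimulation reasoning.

YES

LTS(P): 4 reachable states
  s0 = rec X. (c.c.0 + a.b.0)\{b} + c.X ⊢ -a-> s1, -c-> s0, -c-> s2
  s1 = (b.0)\{b} ⊢ stopped
  s2 = (c.0)\{b} ⊢ -c-> s3
  s3 = 0\{b} ⊢ stopped
LTS(Q): 5 reachable states
  t0 = (c.c.0 + a.b.0)\{b} + c.(rec X. (c.c.0 + a.b.0)\{b} + c.X) ⊢ -a-> t1, -c-> t2, -c-> t3
  t1 = (b.0)\{b} ⊢ stopped
  t2 = (c.0)\{b} ⊢ -c-> t4
  t3 = rec X. (c.c.0 + a.b.0)\{b} + c.X ⊢ -a-> t1, -c-> t2, -c-> t3
  t4 = 0\{b} ⊢ stopped
Partition-refinement fixed point:
  B0 = {s0, t0, t3}
  B1 = {s1, s3, t1, t4}
  B2 = {s2, t2}
s0 ∈ B0, t0 ∈ B0 → same block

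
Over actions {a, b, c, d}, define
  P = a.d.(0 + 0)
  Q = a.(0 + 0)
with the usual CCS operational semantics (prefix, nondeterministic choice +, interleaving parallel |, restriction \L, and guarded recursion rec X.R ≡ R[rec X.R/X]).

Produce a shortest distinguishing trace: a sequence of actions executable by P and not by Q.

P's transition system — 3 states:
  u0 = a.d.(0 + 0) :: -a-> u1
  u1 = d.(0 + 0) :: -d-> u2
  u2 = 0 + 0 :: (no moves)
Q's transition system — 2 states:
  v0 = a.(0 + 0) :: -a-> v1
  v1 = 0 + 0 :: (no moves)
Executing ad from P (initial set {u0}):
  [1] a ⇒ {u1}
  [2] d ⇒ {u2}
  ✓ P
Executing ad from Q (initial set {v0}):
  [1] a ⇒ {v1}
  [2] d ⇒ ∅  — Q cannot continue

ad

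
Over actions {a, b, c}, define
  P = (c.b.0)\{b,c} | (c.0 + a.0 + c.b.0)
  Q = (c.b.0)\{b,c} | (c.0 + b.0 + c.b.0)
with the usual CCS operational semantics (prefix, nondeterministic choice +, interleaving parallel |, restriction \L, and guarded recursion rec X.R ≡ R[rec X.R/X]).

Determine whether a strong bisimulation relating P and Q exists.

P ≁ Q

LTS(P): 3 reachable states
  u0 = (c.b.0)\{b,c} | (c.0 + a.0 + c.b.0) :: ··a··> u1, ··c··> u1, ··c··> u2
  u1 = (c.b.0)\{b,c} | 0 :: stopped
  u2 = (c.b.0)\{b,c} | b.0 :: ··b··> u1
LTS(Q): 3 reachable states
  v0 = (c.b.0)\{b,c} | (c.0 + b.0 + c.b.0) :: ··b··> v1, ··c··> v1, ··c··> v2
  v1 = (c.b.0)\{b,c} | 0 :: stopped
  v2 = (c.b.0)\{b,c} | b.0 :: ··b··> v1
Partition-refinement fixed point:
  B0 = {u0}
  B1 = {u1, v1}
  B2 = {u2, v2}
  B3 = {v0}
u0 ∈ B0, v0 ∈ B3 → different blocks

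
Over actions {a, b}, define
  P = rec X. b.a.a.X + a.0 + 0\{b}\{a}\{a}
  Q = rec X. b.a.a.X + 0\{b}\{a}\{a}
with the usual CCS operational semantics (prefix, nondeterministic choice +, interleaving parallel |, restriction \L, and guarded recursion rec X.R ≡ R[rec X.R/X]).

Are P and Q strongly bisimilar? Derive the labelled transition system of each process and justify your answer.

P's transition system — 4 states:
  s0 = rec X. b.a.a.X + a.0 + 0\{b}\{a}\{a} has moves —a→ s1, —b→ s2
  s1 = 0 has moves stopped
  s2 = a.a.(rec X. b.a.a.X + a.0 + 0\{b}\{a}\{a}) has moves —a→ s3
  s3 = a.(rec X. b.a.a.X + a.0 + 0\{b}\{a}\{a}) has moves —a→ s0
Q's transition system — 3 states:
  t0 = rec X. b.a.a.X + 0\{b}\{a}\{a} has moves —b→ t1
  t1 = a.a.(rec X. b.a.a.X + 0\{b}\{a}\{a}) has moves —a→ t2
  t2 = a.(rec X. b.a.a.X + 0\{b}\{a}\{a}) has moves —a→ t0
Partition-refinement fixed point:
  B0 = {s0}
  B1 = {s1}
  B2 = {s2}
  B3 = {s3}
  B4 = {t0}
  B5 = {t1}
  B6 = {t2}
s0 ∈ B0, t0 ∈ B4 → different blocks

NO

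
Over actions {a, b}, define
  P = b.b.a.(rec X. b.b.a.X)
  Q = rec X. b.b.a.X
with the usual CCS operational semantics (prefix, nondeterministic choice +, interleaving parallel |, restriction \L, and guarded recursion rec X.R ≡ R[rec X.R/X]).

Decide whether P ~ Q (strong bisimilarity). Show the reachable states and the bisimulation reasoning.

P's transition system — 4 states:
  m0 = b.b.a.(rec X. b.b.a.X) → -b-> m1
  m1 = b.a.(rec X. b.b.a.X) → -b-> m2
  m2 = a.(rec X. b.b.a.X) → -a-> m3
  m3 = rec X. b.b.a.X → -b-> m1
Q's transition system — 3 states:
  n0 = rec X. b.b.a.X → -b-> n1
  n1 = b.a.(rec X. b.b.a.X) → -b-> n2
  n2 = a.(rec X. b.b.a.X) → -a-> n0
Partition-refinement fixed point:
  B0 = {m0, m3, n0}
  B1 = {m1, n1}
  B2 = {m2, n2}
m0 ∈ B0, n0 ∈ B0 → same block

YES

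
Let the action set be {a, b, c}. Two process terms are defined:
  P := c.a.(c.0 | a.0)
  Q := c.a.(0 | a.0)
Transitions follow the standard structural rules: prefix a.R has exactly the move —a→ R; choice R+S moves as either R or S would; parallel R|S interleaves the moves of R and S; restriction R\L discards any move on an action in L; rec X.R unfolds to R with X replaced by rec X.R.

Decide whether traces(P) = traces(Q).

trace-distinct — witness ⟨cac⟩

LTS(P): 6 reachable states
  u0 = c.a.(c.0 | a.0) | =c=> u1
  u1 = a.(c.0 | a.0) | =a=> u2
  u2 = c.0 | a.0 | =a=> u3, =c=> u4
  u3 = c.0 | 0 | =c=> u5
  u4 = 0 | a.0 | =a=> u5
  u5 = 0 | 0 | ∅
LTS(Q): 4 reachable states
  v0 = c.a.(0 | a.0) | =c=> v1
  v1 = a.(0 | a.0) | =a=> v2
  v2 = 0 | a.0 | =a=> v3
  v3 = 0 | 0 | ∅
Run σ = ⟨cac⟩ on P: start {u0}
  step 1 (c): {u1}
  step 2 (a): {u2}
  step 3 (c): {u4}
  ✓ P
Run σ = ⟨cac⟩ on Q: start {v0}
  step 1 (c): {v1}
  step 2 (a): {v2}
  step 3 (c): no successor for Q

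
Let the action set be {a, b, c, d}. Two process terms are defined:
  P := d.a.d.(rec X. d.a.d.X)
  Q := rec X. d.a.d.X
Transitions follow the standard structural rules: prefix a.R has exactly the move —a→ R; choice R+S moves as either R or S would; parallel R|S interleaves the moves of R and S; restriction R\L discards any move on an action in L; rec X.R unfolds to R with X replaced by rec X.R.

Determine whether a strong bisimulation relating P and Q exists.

P ~ Q

LTS(P): 4 reachable states
  m0 = d.a.d.(rec X. d.a.d.X) has moves --d--▸ m1
  m1 = a.d.(rec X. d.a.d.X) has moves --a--▸ m2
  m2 = d.(rec X. d.a.d.X) has moves --d--▸ m3
  m3 = rec X. d.a.d.X has moves --d--▸ m1
LTS(Q): 3 reachable states
  n0 = rec X. d.a.d.X has moves --d--▸ n1
  n1 = a.d.(rec X. d.a.d.X) has moves --a--▸ n2
  n2 = d.(rec X. d.a.d.X) has moves --d--▸ n0
Bisimilarity quotient blocks:
  B0 = {m0, m3, n0}
  B1 = {m1, n1}
  B2 = {m2, n2}
m0 ∈ B0, n0 ∈ B0 → same block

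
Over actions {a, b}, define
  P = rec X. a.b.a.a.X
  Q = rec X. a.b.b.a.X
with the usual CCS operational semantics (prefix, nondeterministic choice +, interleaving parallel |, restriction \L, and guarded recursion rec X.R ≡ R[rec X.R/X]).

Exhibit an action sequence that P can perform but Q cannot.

aba

Reachable graph of P (4 states):
  u0 = rec X. a.b.a.a.X :: ··a··> u1
  u1 = b.a.a.(rec X. a.b.a.a.X) :: ··b··> u2
  u2 = a.a.(rec X. a.b.a.a.X) :: ··a··> u3
  u3 = a.(rec X. a.b.a.a.X) :: ··a··> u0
Reachable graph of Q (4 states):
  v0 = rec X. a.b.b.a.X :: ··a··> v1
  v1 = b.b.a.(rec X. a.b.b.a.X) :: ··b··> v2
  v2 = b.a.(rec X. a.b.b.a.X) :: ··b··> v3
  v3 = a.(rec X. a.b.b.a.X) :: ··a··> v0
Run σ = ⟨aba⟩ on P: start {u0}
  after a @ step 1: {u1}
  after b @ step 2: {u2}
  after a @ step 3: {u3}
  ✓ P
Run σ = ⟨aba⟩ on Q: start {v0}
  after a @ step 1: {v1}
  after b @ step 2: {v2}
  after a @ step 3: no successor for Q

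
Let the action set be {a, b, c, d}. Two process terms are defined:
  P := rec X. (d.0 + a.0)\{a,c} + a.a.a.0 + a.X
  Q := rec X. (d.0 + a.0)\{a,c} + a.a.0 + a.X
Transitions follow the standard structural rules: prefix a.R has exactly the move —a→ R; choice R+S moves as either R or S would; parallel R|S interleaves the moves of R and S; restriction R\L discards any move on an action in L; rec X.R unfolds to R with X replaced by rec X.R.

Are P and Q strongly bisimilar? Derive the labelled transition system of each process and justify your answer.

not bisimilar

Reachable graph of P (5 states):
  p0 = rec X. (d.0 + a.0)\{a,c} + a.a.a.0 + a.X :: ··a··> p0, ··a··> p1, ··d··> p2
  p1 = a.a.0 :: ··a··> p3
  p2 = 0\{a,c} :: deadlocked
  p3 = a.0 :: ··a··> p4
  p4 = 0 :: deadlocked
Reachable graph of Q (4 states):
  q0 = rec X. (d.0 + a.0)\{a,c} + a.a.0 + a.X :: ··a··> q0, ··a··> q1, ··d··> q2
  q1 = a.0 :: ··a··> q3
  q2 = 0\{a,c} :: deadlocked
  q3 = 0 :: deadlocked
Partition-refinement fixed point:
  B0 = {p0}
  B1 = {p2, p4, q2, q3}
  B2 = {p1}
  B3 = {p3, q1}
  B4 = {q0}
p0 ∈ B0, q0 ∈ B4 → different blocks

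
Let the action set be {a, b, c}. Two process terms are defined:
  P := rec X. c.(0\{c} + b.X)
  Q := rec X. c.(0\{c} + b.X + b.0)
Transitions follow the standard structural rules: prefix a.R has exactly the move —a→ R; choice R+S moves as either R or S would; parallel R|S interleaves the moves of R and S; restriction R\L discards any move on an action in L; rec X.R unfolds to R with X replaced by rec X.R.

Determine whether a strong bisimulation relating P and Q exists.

P ≁ Q

P's transition system — 2 states:
  p0 = rec X. c.(0\{c} + b.X) | =c=> p1
  p1 = 0\{c} + b.(rec X. c.(0\{c} + b.X)) | =b=> p0
Q's transition system — 3 states:
  q0 = rec X. c.(0\{c} + b.X + b.0) | =c=> q1
  q1 = 0\{c} + b.(rec X. c.(0\{c} + b.X + b.0)) + b.0 | =b=> q0, =b=> q2
  q2 = 0 | ·
Bisimilarity quotient blocks:
  B0 = {p0}
  B1 = {p1}
  B2 = {q0}
  B3 = {q1}
  B4 = {q2}
p0 ∈ B0, q0 ∈ B2 → different blocks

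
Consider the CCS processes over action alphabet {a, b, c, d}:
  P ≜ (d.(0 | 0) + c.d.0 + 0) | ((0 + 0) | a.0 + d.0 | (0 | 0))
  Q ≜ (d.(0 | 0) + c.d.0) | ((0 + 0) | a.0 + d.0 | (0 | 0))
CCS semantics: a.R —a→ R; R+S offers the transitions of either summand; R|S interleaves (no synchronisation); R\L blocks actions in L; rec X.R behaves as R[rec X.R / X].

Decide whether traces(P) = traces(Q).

traces(P) = traces(Q)

P's transition system — 12 states:
  u0 = (d.(0 | 0) + c.d.0 + 0) | ((0 + 0) | a.0 + d.0 | (0 | 0)) has moves ··a··> u1, ··c··> u2, ··d··> u3, ··d··> u4
  u1 = (d.(0 | 0) + c.d.0 + 0) | ((0 + 0) | 0) has moves ··c··> u5, ··d··> u6
  u2 = d.0 | ((0 + 0) | a.0 + d.0 | (0 | 0)) has moves ··a··> u5, ··d··> u7, ··d··> u8
  u3 = (d.(0 | 0) + c.d.0 + 0) | (0 | (0 | 0)) has moves ··c··> u8, ··d··> u9
  u4 = 0 | 0 | ((0 + 0) | a.0 + d.0 | (0 | 0)) has moves ··a··> u6, ··d··> u9
  u5 = d.0 | ((0 + 0) | 0) has moves ··d··> u10
  u6 = 0 | 0 | ((0 + 0) | 0) has moves deadlocked
  u7 = 0 | ((0 + 0) | a.0 + d.0 | (0 | 0)) has moves ··a··> u10, ··d··> u11
  u8 = d.0 | (0 | (0 | 0)) has moves ··d··> u11
  u9 = 0 | 0 | (0 | (0 | 0)) has moves deadlocked
  u10 = 0 | ((0 + 0) | 0) has moves deadlocked
  u11 = 0 | (0 | (0 | 0)) has moves deadlocked
Q's transition system — 12 states:
  v0 = (d.(0 | 0) + c.d.0) | ((0 + 0) | a.0 + d.0 | (0 | 0)) has moves ··a··> v1, ··c··> v2, ··d··> v3, ··d··> v4
  v1 = (d.(0 | 0) + c.d.0) | ((0 + 0) | 0) has moves ··c··> v5, ··d··> v6
  v2 = d.0 | ((0 + 0) | a.0 + d.0 | (0 | 0)) has moves ··a··> v5, ··d··> v7, ··d··> v8
  v3 = (d.(0 | 0) + c.d.0) | (0 | (0 | 0)) has moves ··c··> v8, ··d··> v9
  v4 = 0 | 0 | ((0 + 0) | a.0 + d.0 | (0 | 0)) has moves ··a··> v6, ··d··> v9
  v5 = d.0 | ((0 + 0) | 0) has moves ··d··> v10
  v6 = 0 | 0 | ((0 + 0) | 0) has moves deadlocked
  v7 = 0 | ((0 + 0) | a.0 + d.0 | (0 | 0)) has moves ··a··> v10, ··d··> v11
  v8 = d.0 | (0 | (0 | 0)) has moves ··d··> v11
  v9 = 0 | 0 | (0 | (0 | 0)) has moves deadlocked
  v10 = 0 | ((0 + 0) | 0) has moves deadlocked
  v11 = 0 | (0 | (0 | 0)) has moves deadlocked
Partition-refinement fixed point:
  B0 = {u0, v0}
  B1 = {u4, u7, v4, v7}
  B2 = {u10, u11, u6, u9, v10, v11, v6, v9}
  B3 = {u1, u3, v1, v3}
  B4 = {u5, u8, v5, v8}
  B5 = {u2, v2}
u0 ∈ B0, v0 ∈ B0 → same block
Bisimilar ⇒ trace-equivalent.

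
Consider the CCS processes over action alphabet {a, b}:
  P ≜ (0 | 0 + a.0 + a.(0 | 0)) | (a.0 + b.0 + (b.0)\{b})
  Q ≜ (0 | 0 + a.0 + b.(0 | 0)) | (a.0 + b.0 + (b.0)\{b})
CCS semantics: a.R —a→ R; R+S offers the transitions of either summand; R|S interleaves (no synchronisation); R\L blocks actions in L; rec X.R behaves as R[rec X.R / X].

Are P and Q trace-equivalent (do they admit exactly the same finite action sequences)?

NO — witness ⟨bb⟩

Reachable graph of P (6 states):
  p0 = (0 | 0 + a.0 + a.(0 | 0)) | (a.0 + b.0 + (b.0)\{b}) :: =a=> p1, =a=> p2, =a=> p3, =b=> p1
  p1 = (0 | 0 + a.0 + a.(0 | 0)) | 0 :: =a=> p4, =a=> p5
  p2 = 0 | (a.0 + b.0 + (b.0)\{b}) :: =a=> p4, =b=> p4
  p3 = 0 | 0 | (a.0 + b.0 + (b.0)\{b}) :: =a=> p5, =b=> p5
  p4 = 0 | 0 :: deadlocked
  p5 = 0 | 0 | 0 :: deadlocked
Reachable graph of Q (6 states):
  q0 = (0 | 0 + a.0 + b.(0 | 0)) | (a.0 + b.0 + (b.0)\{b}) :: =a=> q1, =a=> q2, =b=> q1, =b=> q3
  q1 = (0 | 0 + a.0 + b.(0 | 0)) | 0 :: =a=> q4, =b=> q5
  q2 = 0 | (a.0 + b.0 + (b.0)\{b}) :: =a=> q4, =b=> q4
  q3 = 0 | 0 | (a.0 + b.0 + (b.0)\{b}) :: =a=> q5, =b=> q5
  q4 = 0 | 0 :: deadlocked
  q5 = 0 | 0 | 0 :: deadlocked
Trace ⟨bb⟩ through Q, begin at {q0}:
  step 1 (b): {q1, q3}
  step 2 (b): {q5}
  — Q admits the full trace.
Trace ⟨bb⟩ through P, begin at {p0}:
  step 1 (b): {p1}
  step 2 (b): no successor for P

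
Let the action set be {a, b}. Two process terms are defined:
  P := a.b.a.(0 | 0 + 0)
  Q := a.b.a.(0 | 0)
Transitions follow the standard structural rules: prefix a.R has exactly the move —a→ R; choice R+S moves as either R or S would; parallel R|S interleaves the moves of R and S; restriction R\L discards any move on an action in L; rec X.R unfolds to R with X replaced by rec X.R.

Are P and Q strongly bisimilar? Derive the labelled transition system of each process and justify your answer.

Reachable graph of P (4 states):
  p0 = a.b.a.(0 | 0 + 0) has moves -a-> p1
  p1 = b.a.(0 | 0 + 0) has moves -b-> p2
  p2 = a.(0 | 0 + 0) has moves -a-> p3
  p3 = 0 | 0 + 0 has moves ∅
Reachable graph of Q (4 states):
  q0 = a.b.a.(0 | 0) has moves -a-> q1
  q1 = b.a.(0 | 0) has moves -b-> q2
  q2 = a.(0 | 0) has moves -a-> q3
  q3 = 0 | 0 has moves ∅
Coarsest stable partition (strong bisimilarity classes):
  B0 = {p0, q0}
  B1 = {p1, q1}
  B2 = {p2, q2}
  B3 = {p3, q3}
p0 ∈ B0, q0 ∈ B0 → same block

YES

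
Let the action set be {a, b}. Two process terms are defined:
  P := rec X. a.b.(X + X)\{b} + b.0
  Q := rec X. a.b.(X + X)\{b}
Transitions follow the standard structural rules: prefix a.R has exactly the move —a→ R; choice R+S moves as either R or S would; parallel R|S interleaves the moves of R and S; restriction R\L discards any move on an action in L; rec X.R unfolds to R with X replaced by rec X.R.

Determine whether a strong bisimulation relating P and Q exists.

P's transition system — 5 states:
  m0 = rec X. a.b.(X + X)\{b} + b.0 ⊢ --a--▸ m1, --b--▸ m2
  m1 = b.((rec X. a.b.(X + X)\{b} + b.0) + (rec X. a.b.(X + X)\{b} + b.0))\{b} ⊢ --b--▸ m3
  m2 = 0 ⊢ ·
  m3 = ((rec X. a.b.(X + X)\{b} + b.0) + (rec X. a.b.(X + X)\{b} + b.0))\{b} ⊢ --a--▸ m4
  m4 = (b.((rec X. a.b.(X + X)\{b} + b.0) + (rec X. a.b.(X + X)\{b} + b.0))\{b})\{b} ⊢ ·
Q's transition system — 4 states:
  n0 = rec X. a.b.(X + X)\{b} ⊢ --a--▸ n1
  n1 = b.((rec X. a.b.(X + X)\{b}) + (rec X. a.b.(X + X)\{b}))\{b} ⊢ --b--▸ n2
  n2 = ((rec X. a.b.(X + X)\{b}) + (rec X. a.b.(X + X)\{b}))\{b} ⊢ --a--▸ n3
  n3 = (b.((rec X. a.b.(X + X)\{b}) + (rec X. a.b.(X + X)\{b}))\{b})\{b} ⊢ ·
Coarsest stable partition (strong bisimilarity classes):
  B0 = {m0}
  B1 = {m2, m4, n3}
  B2 = {m1, n1}
  B3 = {m3, n2}
  B4 = {n0}
m0 ∈ B0, n0 ∈ B4 → different blocks

not bisimilar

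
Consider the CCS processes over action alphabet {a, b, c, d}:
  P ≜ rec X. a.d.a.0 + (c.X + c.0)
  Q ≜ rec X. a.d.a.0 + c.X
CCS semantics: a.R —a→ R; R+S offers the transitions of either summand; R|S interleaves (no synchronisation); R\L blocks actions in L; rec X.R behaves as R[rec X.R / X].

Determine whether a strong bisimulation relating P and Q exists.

Reachable graph of P (4 states):
  u0 = rec X. a.d.a.0 + (c.X + c.0) → =a=> u1, =c=> u0, =c=> u2
  u1 = d.a.0 → =d=> u3
  u2 = 0 → ·
  u3 = a.0 → =a=> u2
Reachable graph of Q (4 states):
  v0 = rec X. a.d.a.0 + c.X → =a=> v1, =c=> v0
  v1 = d.a.0 → =d=> v2
  v2 = a.0 → =a=> v3
  v3 = 0 → ·
Bisimilarity quotient blocks:
  B0 = {u0}
  B1 = {u1, v1}
  B2 = {u3, v2}
  B3 = {u2, v3}
  B4 = {v0}
u0 ∈ B0, v0 ∈ B4 → different blocks

NO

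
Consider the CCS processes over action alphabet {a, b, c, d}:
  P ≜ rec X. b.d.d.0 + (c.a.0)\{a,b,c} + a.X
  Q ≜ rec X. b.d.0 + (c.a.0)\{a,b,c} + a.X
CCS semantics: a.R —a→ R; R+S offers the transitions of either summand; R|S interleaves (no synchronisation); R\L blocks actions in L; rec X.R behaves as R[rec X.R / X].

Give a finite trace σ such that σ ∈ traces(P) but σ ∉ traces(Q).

Reachable graph of P (4 states):
  s0 = rec X. b.d.d.0 + (c.a.0)\{a,b,c} + a.X → ··a··> s0, ··b··> s1
  s1 = d.d.0 → ··d··> s2
  s2 = d.0 → ··d··> s3
  s3 = 0 → ∅
Reachable graph of Q (3 states):
  t0 = rec X. b.d.0 + (c.a.0)\{a,b,c} + a.X → ··a··> t0, ··b··> t1
  t1 = d.0 → ··d··> t2
  t2 = 0 → ∅
Executing bdd from P (initial set {s0}):
  [1] b ⇒ {s1}
  [2] d ⇒ {s2}
  [3] d ⇒ {s3}
  P completes σ.
Executing bdd from Q (initial set {t0}):
  [1] b ⇒ {t1}
  [2] d ⇒ {t2}
  [3] d ⇒ ∅  — Q cannot continue

bdd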